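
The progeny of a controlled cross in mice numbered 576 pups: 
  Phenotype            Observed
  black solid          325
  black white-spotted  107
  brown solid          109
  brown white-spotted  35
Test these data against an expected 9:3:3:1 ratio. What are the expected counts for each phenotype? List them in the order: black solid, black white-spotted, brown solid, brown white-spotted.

324, 108, 108, 36

Under the 9:3:3:1 hypothesis (Σ ratio = 16, N = 576):
  black solid: 576 × 9/16 = 324
  black white-spotted: 576 × 3/16 = 108
  brown solid: 576 × 3/16 = 108
  brown white-spotted: 576 × 1/16 = 36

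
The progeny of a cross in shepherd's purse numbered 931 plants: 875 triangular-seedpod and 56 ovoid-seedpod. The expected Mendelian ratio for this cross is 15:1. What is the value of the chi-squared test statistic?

The 15:1 ratio has 16 parts, so with N = 931 the expected counts are:
  triangular-seedpod: 931 × 15/16 = 872.8125
  ovoid-seedpod: 931 × 1/16 = 58.1875
χ² = Σ (O − E)² / E
  triangular-seedpod: (875 − 872.8125)² / 872.8125 = 0.0055
  ovoid-seedpod: (56 − 58.1875)² / 58.1875 = 0.0822
χ² = 0.0055 + 0.0822 = 0.0877 ≈ 0.088

0.088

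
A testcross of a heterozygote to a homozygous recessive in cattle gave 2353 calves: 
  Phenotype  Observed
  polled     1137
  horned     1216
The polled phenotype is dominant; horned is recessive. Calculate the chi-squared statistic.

A testcross of a heterozygote (Aa × aa) gives a 1:1 phenotypic ratio.
Expected counts for N = 2353 under a 1:1 ratio (total parts = 2):
  polled: 2353 × 1/2 = 1176.5
  horned: 2353 × 1/2 = 1176.5
χ² = Σ (O − E)² / E
  polled: (1137 − 1176.5)² / 1176.5 = 1.3262
  horned: (1216 − 1176.5)² / 1176.5 = 1.3262
χ² = 1.3262 + 1.3262 = 2.6524 ≈ 2.652

2.652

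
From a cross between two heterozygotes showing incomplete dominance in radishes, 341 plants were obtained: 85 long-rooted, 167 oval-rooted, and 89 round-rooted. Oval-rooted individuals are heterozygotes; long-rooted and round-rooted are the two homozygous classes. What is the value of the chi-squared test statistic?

0.238

With incomplete dominance, a heterozygote × heterozygote cross gives a 1:2:1 phenotypic ratio.
Total ratio parts = 4. Expected numbers out of 341:
  long-rooted: 341 × 1/4 = 85.25
  oval-rooted: 341 × 2/4 = 170.5
  round-rooted: 341 × 1/4 = 85.25
χ² = Σ (O − E)² / E
  long-rooted: (85 − 85.25)² / 85.25 = 0.0007
  oval-rooted: (167 − 170.5)² / 170.5 = 0.0718
  round-rooted: (89 − 85.25)² / 85.25 = 0.1650
χ² = 0.0007 + 0.0718 + 0.1650 = 0.2375 ≈ 0.238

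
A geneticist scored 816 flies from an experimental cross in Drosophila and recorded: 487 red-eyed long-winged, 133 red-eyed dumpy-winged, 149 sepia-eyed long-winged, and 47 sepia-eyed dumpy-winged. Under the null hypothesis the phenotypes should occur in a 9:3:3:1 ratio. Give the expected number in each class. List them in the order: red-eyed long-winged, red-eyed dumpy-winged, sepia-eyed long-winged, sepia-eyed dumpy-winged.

Total ratio parts = 16. Expected numbers out of 816:
  red-eyed long-winged: 816 × 9/16 = 459
  red-eyed dumpy-winged: 816 × 3/16 = 153
  sepia-eyed long-winged: 816 × 3/16 = 153
  sepia-eyed dumpy-winged: 816 × 1/16 = 51

459, 153, 153, 51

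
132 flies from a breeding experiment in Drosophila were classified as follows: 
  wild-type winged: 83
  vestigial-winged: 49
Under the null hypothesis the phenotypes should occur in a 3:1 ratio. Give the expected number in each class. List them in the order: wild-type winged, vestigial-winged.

Expected counts for N = 132 under a 3:1 ratio (total parts = 4):
  wild-type winged: 132 × 3/4 = 99
  vestigial-winged: 132 × 1/4 = 33

99, 33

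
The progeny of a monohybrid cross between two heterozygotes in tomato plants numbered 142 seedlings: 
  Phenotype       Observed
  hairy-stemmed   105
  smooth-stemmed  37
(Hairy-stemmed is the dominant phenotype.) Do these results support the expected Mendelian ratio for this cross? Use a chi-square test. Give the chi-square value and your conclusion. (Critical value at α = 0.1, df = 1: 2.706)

0.085; consistent

For a monohybrid cross between heterozygotes with complete dominance, the expected phenotypic ratio is 3:1.
The 3:1 ratio has 4 parts, so with N = 142 the expected counts are:
  hairy-stemmed: 142 × 3/4 = 106.5
  smooth-stemmed: 142 × 1/4 = 35.5
χ² = Σ (O − E)² / E
  hairy-stemmed: (105 − 106.5)² / 106.5 = 0.0211
  smooth-stemmed: (37 − 35.5)² / 35.5 = 0.0634
χ² = 0.0211 + 0.0634 = 0.0845 ≈ 0.085
Degrees of freedom = 2 − 1 = 1; critical value at α = 0.1 is 2.706.
Since 0.085 < 2.706, we fail to reject the null hypothesis — the data are consistent with the 3:1 ratio.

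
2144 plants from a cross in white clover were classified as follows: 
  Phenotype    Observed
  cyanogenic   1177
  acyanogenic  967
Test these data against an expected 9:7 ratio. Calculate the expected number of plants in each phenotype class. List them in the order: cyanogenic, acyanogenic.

Expected counts for N = 2144 under a 9:7 ratio (total parts = 16):
  cyanogenic: 2144 × 9/16 = 1206
  acyanogenic: 2144 × 7/16 = 938

1206, 938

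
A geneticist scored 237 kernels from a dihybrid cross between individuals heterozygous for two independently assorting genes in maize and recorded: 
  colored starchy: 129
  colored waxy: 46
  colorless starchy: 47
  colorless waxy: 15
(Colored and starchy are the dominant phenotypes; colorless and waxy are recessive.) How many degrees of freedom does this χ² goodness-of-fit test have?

3

A dihybrid F₂ with independent assortment and complete dominance at both loci gives a 9:3:3:1 phenotypic ratio.
A goodness-of-fit test with 4 phenotype classes has df = 4 − 1 = 3.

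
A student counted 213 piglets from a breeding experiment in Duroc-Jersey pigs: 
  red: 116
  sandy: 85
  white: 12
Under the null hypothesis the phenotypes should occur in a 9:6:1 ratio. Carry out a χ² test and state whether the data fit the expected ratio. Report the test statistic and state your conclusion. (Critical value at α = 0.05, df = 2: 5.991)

Expected counts for N = 213 under a 9:6:1 ratio (total parts = 16):
  red: 213 × 9/16 = 119.8125
  sandy: 213 × 6/16 = 79.875
  white: 213 × 1/16 = 13.3125
χ² = Σ (O − E)² / E
  red: (116 − 119.8125)² / 119.8125 = 0.1213
  sandy: (85 − 79.875)² / 79.875 = 0.3288
  white: (12 − 13.3125)² / 13.3125 = 0.1294
χ² = 0.1213 + 0.3288 + 0.1294 = 0.5795 ≈ 0.580
Degrees of freedom = 3 − 1 = 2; critical value at α = 0.05 is 5.991.
Since 0.580 < 5.991, we fail to reject the null hypothesis — the data are consistent with the 9:6:1 ratio.

0.580; consistent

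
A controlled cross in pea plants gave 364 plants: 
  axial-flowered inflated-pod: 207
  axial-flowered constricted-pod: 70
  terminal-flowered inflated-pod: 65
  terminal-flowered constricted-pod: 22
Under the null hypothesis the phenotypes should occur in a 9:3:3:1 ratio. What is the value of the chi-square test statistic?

The 9:3:3:1 ratio has 16 parts, so with N = 364 the expected counts are:
  axial-flowered inflated-pod: 364 × 9/16 = 204.75
  axial-flowered constricted-pod: 364 × 3/16 = 68.25
  terminal-flowered inflated-pod: 364 × 3/16 = 68.25
  terminal-flowered constricted-pod: 364 × 1/16 = 22.75
χ² = Σ (O − E)² / E
  axial-flowered inflated-pod: (207 − 204.75)² / 204.75 = 0.0247
  axial-flowered constricted-pod: (70 − 68.25)² / 68.25 = 0.0449
  terminal-flowered inflated-pod: (65 − 68.25)² / 68.25 = 0.1548
  terminal-flowered constricted-pod: (22 − 22.75)² / 22.75 = 0.0247
χ² = 0.0247 + 0.0449 + 0.1548 + 0.0247 = 0.2491 ≈ 0.249

0.249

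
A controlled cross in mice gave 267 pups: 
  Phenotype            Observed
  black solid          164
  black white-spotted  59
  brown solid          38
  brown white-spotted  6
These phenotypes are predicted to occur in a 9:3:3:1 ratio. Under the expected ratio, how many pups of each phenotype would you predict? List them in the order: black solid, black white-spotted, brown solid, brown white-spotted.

150.1875, 50.0625, 50.0625, 16.6875

Under the 9:3:3:1 hypothesis (Σ ratio = 16, N = 267):
  black solid: 267 × 9/16 = 150.1875
  black white-spotted: 267 × 3/16 = 50.0625
  brown solid: 267 × 3/16 = 50.0625
  brown white-spotted: 267 × 1/16 = 16.6875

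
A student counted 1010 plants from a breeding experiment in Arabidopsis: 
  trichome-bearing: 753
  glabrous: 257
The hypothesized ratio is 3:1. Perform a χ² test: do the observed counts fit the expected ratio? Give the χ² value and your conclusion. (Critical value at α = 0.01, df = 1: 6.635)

0.107; consistent

Total ratio parts = 4. Expected numbers out of 1010:
  trichome-bearing: 1010 × 3/4 = 757.5
  glabrous: 1010 × 1/4 = 252.5
χ² = Σ (O − E)² / E
  trichome-bearing: (753 − 757.5)² / 757.5 = 0.0267
  glabrous: (257 − 252.5)² / 252.5 = 0.0802
χ² = 0.0267 + 0.0802 = 0.1069 ≈ 0.107
Degrees of freedom = 2 − 1 = 1; critical value at α = 0.01 is 6.635.
Since 0.107 < 6.635, we fail to reject the null hypothesis — the data are consistent with the 3:1 ratio.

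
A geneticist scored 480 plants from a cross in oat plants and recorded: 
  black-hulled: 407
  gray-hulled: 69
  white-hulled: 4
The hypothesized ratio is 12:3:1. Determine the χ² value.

33.569

Under the 12:3:1 hypothesis (Σ ratio = 16, N = 480):
  black-hulled: 480 × 12/16 = 360
  gray-hulled: 480 × 3/16 = 90
  white-hulled: 480 × 1/16 = 30
χ² = Σ (O − E)² / E
  black-hulled: (407 − 360)² / 360 = 6.1361
  gray-hulled: (69 − 90)² / 90 = 4.9000
  white-hulled: (4 − 30)² / 30 = 22.5333
χ² = 6.1361 + 4.9000 + 22.5333 = 33.5694 ≈ 33.569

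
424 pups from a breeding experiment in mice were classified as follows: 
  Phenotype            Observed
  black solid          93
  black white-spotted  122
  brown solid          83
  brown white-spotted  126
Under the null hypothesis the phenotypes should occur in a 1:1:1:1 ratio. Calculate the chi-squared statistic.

Under the 1:1:1:1 hypothesis (Σ ratio = 4, N = 424):
  black solid: 424 × 1/4 = 106
  black white-spotted: 424 × 1/4 = 106
  brown solid: 424 × 1/4 = 106
  brown white-spotted: 424 × 1/4 = 106
χ² = Σ (O − E)² / E
  black solid: (93 − 106)² / 106 = 1.5943
  black white-spotted: (122 − 106)² / 106 = 2.4151
  brown solid: (83 − 106)² / 106 = 4.9906
  brown white-spotted: (126 − 106)² / 106 = 3.7736
χ² = 1.5943 + 2.4151 + 4.9906 + 3.7736 = 12.7736 ≈ 12.774

12.774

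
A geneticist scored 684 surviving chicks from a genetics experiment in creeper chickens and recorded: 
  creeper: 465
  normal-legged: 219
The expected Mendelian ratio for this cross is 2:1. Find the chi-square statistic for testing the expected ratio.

0.533

Under the 2:1 hypothesis (Σ ratio = 3, N = 684):
  creeper: 684 × 2/3 = 456
  normal-legged: 684 × 1/3 = 228
χ² = Σ (O − E)² / E
  creeper: (465 − 456)² / 456 = 0.1776
  normal-legged: (219 − 228)² / 228 = 0.3553
χ² = 0.1776 + 0.3553 = 0.5329 ≈ 0.533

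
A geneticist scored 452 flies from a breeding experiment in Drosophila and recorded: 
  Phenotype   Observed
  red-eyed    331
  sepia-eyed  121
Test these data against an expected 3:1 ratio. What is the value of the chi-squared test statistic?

Expected counts for N = 452 under a 3:1 ratio (total parts = 4):
  red-eyed: 452 × 3/4 = 339
  sepia-eyed: 452 × 1/4 = 113
χ² = Σ (O − E)² / E
  red-eyed: (331 − 339)² / 339 = 0.1888
  sepia-eyed: (121 − 113)² / 113 = 0.5664
χ² = 0.1888 + 0.5664 = 0.7552 ≈ 0.755

0.755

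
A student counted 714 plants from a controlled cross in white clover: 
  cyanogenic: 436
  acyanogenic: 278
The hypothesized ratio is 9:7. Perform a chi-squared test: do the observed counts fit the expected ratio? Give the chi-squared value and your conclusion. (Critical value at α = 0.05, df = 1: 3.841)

6.725; not consistent

Total ratio parts = 16. Expected numbers out of 714:
  cyanogenic: 714 × 9/16 = 401.625
  acyanogenic: 714 × 7/16 = 312.375
χ² = Σ (O − E)² / E
  cyanogenic: (436 − 401.625)² / 401.625 = 2.9421
  acyanogenic: (278 − 312.375)² / 312.375 = 3.7828
χ² = 2.9421 + 3.7828 = 6.7249 ≈ 6.725
Degrees of freedom = 2 − 1 = 1; critical value at α = 0.05 is 3.841.
Since 6.725 > 3.841, we reject the null hypothesis — the data do not fit the 9:7 ratio.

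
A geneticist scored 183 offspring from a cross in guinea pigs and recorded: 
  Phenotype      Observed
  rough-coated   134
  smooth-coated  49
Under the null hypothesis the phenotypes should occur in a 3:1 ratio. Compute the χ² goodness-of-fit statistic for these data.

0.308

Expected counts for N = 183 under a 3:1 ratio (total parts = 4):
  rough-coated: 183 × 3/4 = 137.25
  smooth-coated: 183 × 1/4 = 45.75
χ² = Σ (O − E)² / E
  rough-coated: (134 − 137.25)² / 137.25 = 0.0770
  smooth-coated: (49 − 45.75)² / 45.75 = 0.2309
χ² = 0.0770 + 0.2309 = 0.3079 ≈ 0.308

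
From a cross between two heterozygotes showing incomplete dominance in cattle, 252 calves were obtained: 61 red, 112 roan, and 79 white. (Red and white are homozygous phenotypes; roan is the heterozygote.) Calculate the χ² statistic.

5.683

With incomplete dominance, a heterozygote × heterozygote cross gives a 1:2:1 phenotypic ratio.
Expected counts for N = 252 under a 1:2:1 ratio (total parts = 4):
  red: 252 × 1/4 = 63
  roan: 252 × 2/4 = 126
  white: 252 × 1/4 = 63
χ² = Σ (O − E)² / E
  red: (61 − 63)² / 63 = 0.0635
  roan: (112 − 126)² / 126 = 1.5556
  white: (79 − 63)² / 63 = 4.0635
χ² = 0.0635 + 1.5556 + 4.0635 = 5.6826 ≈ 5.683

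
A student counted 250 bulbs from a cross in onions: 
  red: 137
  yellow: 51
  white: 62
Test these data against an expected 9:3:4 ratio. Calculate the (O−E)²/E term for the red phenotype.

0.093

Under the 9:3:4 hypothesis (Σ ratio = 16, N = 250):
  red: 250 × 9/16 = 140.625
  yellow: 250 × 3/16 = 46.875
  white: 250 × 4/16 = 62.5
Contribution of red: (137 − 140.625)² / 140.625 = 0.0934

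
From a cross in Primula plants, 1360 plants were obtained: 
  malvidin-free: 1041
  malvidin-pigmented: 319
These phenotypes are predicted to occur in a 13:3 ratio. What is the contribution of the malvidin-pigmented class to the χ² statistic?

16.063

The 13:3 ratio has 16 parts, so with N = 1360 the expected counts are:
  malvidin-free: 1360 × 13/16 = 1105
  malvidin-pigmented: 1360 × 3/16 = 255
Contribution of malvidin-pigmented: (319 − 255)² / 255 = 16.0627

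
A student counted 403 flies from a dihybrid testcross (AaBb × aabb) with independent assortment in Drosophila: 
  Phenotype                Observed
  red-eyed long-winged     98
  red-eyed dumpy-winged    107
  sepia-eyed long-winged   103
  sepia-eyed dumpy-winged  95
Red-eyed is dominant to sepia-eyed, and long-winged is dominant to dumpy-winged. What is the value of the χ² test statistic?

A dihybrid testcross with independent assortment gives a 1:1:1:1 ratio.
Expected counts for N = 403 under a 1:1:1:1 ratio (total parts = 4):
  red-eyed long-winged: 403 × 1/4 = 100.75
  red-eyed dumpy-winged: 403 × 1/4 = 100.75
  sepia-eyed long-winged: 403 × 1/4 = 100.75
  sepia-eyed dumpy-winged: 403 × 1/4 = 100.75
χ² = Σ (O − E)² / E
  red-eyed long-winged: (98 − 100.75)² / 100.75 = 0.0751
  red-eyed dumpy-winged: (107 − 100.75)² / 100.75 = 0.3877
  sepia-eyed long-winged: (103 − 100.75)² / 100.75 = 0.0502
  sepia-eyed dumpy-winged: (95 − 100.75)² / 100.75 = 0.3282
χ² = 0.0751 + 0.3877 + 0.0502 + 0.3282 = 0.8412 ≈ 0.841

0.841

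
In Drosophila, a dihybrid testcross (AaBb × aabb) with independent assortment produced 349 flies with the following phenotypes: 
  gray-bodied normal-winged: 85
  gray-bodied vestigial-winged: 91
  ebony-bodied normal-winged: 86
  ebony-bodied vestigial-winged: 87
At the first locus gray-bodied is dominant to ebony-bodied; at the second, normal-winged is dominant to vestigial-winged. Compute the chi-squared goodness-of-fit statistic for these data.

0.238

A dihybrid testcross with independent assortment gives a 1:1:1:1 ratio.
The 1:1:1:1 ratio has 4 parts, so with N = 349 the expected counts are:
  gray-bodied normal-winged: 349 × 1/4 = 87.25
  gray-bodied vestigial-winged: 349 × 1/4 = 87.25
  ebony-bodied normal-winged: 349 × 1/4 = 87.25
  ebony-bodied vestigial-winged: 349 × 1/4 = 87.25
χ² = Σ (O − E)² / E
  gray-bodied normal-winged: (85 − 87.25)² / 87.25 = 0.0580
  gray-bodied vestigial-winged: (91 − 87.25)² / 87.25 = 0.1612
  ebony-bodied normal-winged: (86 − 87.25)² / 87.25 = 0.0179
  ebony-bodied vestigial-winged: (87 − 87.25)² / 87.25 = 0.0007
χ² = 0.0580 + 0.1612 + 0.0179 + 0.0007 = 0.2378 ≈ 0.238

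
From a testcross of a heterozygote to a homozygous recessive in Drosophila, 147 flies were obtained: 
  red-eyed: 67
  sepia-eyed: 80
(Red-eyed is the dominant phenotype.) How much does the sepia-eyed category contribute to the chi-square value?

0.575

A testcross of a heterozygote (Aa × aa) gives a 1:1 phenotypic ratio.
Expected counts for N = 147 under a 1:1 ratio (total parts = 2):
  red-eyed: 147 × 1/2 = 73.5
  sepia-eyed: 147 × 1/2 = 73.5
Contribution of sepia-eyed: (80 − 73.5)² / 73.5 = 0.5748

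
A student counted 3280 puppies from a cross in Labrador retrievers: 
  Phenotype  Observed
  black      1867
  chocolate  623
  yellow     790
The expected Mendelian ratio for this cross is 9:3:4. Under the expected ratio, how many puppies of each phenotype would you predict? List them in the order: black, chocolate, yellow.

1845, 615, 820

The 9:3:4 ratio has 16 parts, so with N = 3280 the expected counts are:
  black: 3280 × 9/16 = 1845
  chocolate: 3280 × 3/16 = 615
  yellow: 3280 × 4/16 = 820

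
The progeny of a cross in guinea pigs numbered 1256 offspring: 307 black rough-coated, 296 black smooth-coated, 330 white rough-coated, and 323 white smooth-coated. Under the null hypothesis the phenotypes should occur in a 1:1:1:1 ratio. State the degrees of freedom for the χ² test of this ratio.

3

A goodness-of-fit test with 4 phenotype classes has df = 4 − 1 = 3.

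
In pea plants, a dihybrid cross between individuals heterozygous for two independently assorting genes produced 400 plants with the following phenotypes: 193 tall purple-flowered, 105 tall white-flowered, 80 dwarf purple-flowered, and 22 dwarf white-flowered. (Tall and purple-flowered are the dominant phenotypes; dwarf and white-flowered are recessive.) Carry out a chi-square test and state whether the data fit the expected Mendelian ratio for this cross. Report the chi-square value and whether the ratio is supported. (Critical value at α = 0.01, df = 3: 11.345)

17.244; not consistent

A dihybrid F₂ with independent assortment and complete dominance at both loci gives a 9:3:3:1 phenotypic ratio.
The 9:3:3:1 ratio has 16 parts, so with N = 400 the expected counts are:
  tall purple-flowered: 400 × 9/16 = 225
  tall white-flowered: 400 × 3/16 = 75
  dwarf purple-flowered: 400 × 3/16 = 75
  dwarf white-flowered: 400 × 1/16 = 25
χ² = Σ (O − E)² / E
  tall purple-flowered: (193 − 225)² / 225 = 4.5511
  tall white-flowered: (105 − 75)² / 75 = 12.0000
  dwarf purple-flowered: (80 − 75)² / 75 = 0.3333
  dwarf white-flowered: (22 − 25)² / 25 = 0.3600
χ² = 4.5511 + 12.0000 + 0.3333 + 0.3600 = 17.2444 ≈ 17.244
Degrees of freedom = 4 − 1 = 3; critical value at α = 0.01 is 11.345.
Since 17.244 > 11.345, we reject the null hypothesis — the data do not fit the 9:3:3:1 ratio.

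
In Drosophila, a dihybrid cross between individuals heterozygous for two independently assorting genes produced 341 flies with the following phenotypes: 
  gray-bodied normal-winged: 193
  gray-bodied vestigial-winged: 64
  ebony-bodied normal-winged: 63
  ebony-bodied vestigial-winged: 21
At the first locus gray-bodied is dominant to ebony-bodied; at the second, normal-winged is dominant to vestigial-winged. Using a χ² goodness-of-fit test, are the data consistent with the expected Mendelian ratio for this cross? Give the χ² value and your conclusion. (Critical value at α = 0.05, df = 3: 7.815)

A dihybrid F₂ with independent assortment and complete dominance at both loci gives a 9:3:3:1 phenotypic ratio.
Total ratio parts = 16. Expected numbers out of 341:
  gray-bodied normal-winged: 341 × 9/16 = 191.8125
  gray-bodied vestigial-winged: 341 × 3/16 = 63.9375
  ebony-bodied normal-winged: 341 × 3/16 = 63.9375
  ebony-bodied vestigial-winged: 341 × 1/16 = 21.3125
χ² = Σ (O − E)² / E
  gray-bodied normal-winged: (193 − 191.8125)² / 191.8125 = 0.0074
  gray-bodied vestigial-winged: (64 − 63.9375)² / 63.9375 = 0.0001
  ebony-bodied normal-winged: (63 − 63.9375)² / 63.9375 = 0.0137
  ebony-bodied vestigial-winged: (21 − 21.3125)² / 21.3125 = 0.0046
χ² = 0.0074 + 0.0001 + 0.0137 + 0.0046 = 0.0258 ≈ 0.026
Degrees of freedom = 4 − 1 = 3; critical value at α = 0.05 is 7.815.
Since 0.026 < 7.815, we fail to reject the null hypothesis — the data are consistent with the 9:3:3:1 ratio.

0.026; consistent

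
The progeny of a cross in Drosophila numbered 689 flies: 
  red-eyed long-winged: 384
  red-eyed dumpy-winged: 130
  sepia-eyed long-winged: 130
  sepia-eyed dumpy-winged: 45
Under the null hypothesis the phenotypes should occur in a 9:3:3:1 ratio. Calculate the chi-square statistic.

0.130

The 9:3:3:1 ratio has 16 parts, so with N = 689 the expected counts are:
  red-eyed long-winged: 689 × 9/16 = 387.5625
  red-eyed dumpy-winged: 689 × 3/16 = 129.1875
  sepia-eyed long-winged: 689 × 3/16 = 129.1875
  sepia-eyed dumpy-winged: 689 × 1/16 = 43.0625
χ² = Σ (O − E)² / E
  red-eyed long-winged: (384 − 387.5625)² / 387.5625 = 0.0327
  red-eyed dumpy-winged: (130 − 129.1875)² / 129.1875 = 0.0051
  sepia-eyed long-winged: (130 − 129.1875)² / 129.1875 = 0.0051
  sepia-eyed dumpy-winged: (45 − 43.0625)² / 43.0625 = 0.0872
χ² = 0.0327 + 0.0051 + 0.0051 + 0.0872 = 0.1301 ≈ 0.130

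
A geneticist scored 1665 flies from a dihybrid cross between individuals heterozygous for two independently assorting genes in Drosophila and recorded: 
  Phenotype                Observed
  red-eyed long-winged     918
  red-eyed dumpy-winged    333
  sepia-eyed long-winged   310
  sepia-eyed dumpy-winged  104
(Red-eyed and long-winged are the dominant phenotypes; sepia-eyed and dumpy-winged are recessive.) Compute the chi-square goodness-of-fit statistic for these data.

A dihybrid F₂ with independent assortment and complete dominance at both loci gives a 9:3:3:1 phenotypic ratio.
Expected counts for N = 1665 under a 9:3:3:1 ratio (total parts = 16):
  red-eyed long-winged: 1665 × 9/16 = 936.5625
  red-eyed dumpy-winged: 1665 × 3/16 = 312.1875
  sepia-eyed long-winged: 1665 × 3/16 = 312.1875
  sepia-eyed dumpy-winged: 1665 × 1/16 = 104.0625
χ² = Σ (O − E)² / E
  red-eyed long-winged: (918 − 936.5625)² / 936.5625 = 0.3679
  red-eyed dumpy-winged: (333 − 312.1875)² / 312.1875 = 1.3875
  sepia-eyed long-winged: (310 − 312.1875)² / 312.1875 = 0.0153
  sepia-eyed dumpy-winged: (104 − 104.0625)² / 104.0625 = 0.0000
χ² = 0.3679 + 1.3875 + 0.0153 + 0.0000 = 1.7707 ≈ 1.771

1.771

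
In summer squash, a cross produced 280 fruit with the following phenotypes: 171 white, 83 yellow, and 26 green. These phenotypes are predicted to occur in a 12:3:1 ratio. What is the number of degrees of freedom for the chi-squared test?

A goodness-of-fit test with 3 phenotype classes has df = 3 − 1 = 2.

2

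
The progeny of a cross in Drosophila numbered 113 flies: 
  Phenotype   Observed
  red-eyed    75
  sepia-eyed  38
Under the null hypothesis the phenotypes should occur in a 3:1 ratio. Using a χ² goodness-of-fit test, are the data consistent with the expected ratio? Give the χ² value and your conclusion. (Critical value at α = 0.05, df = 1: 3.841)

The 3:1 ratio has 4 parts, so with N = 113 the expected counts are:
  red-eyed: 113 × 3/4 = 84.75
  sepia-eyed: 113 × 1/4 = 28.25
χ² = Σ (O − E)² / E
  red-eyed: (75 − 84.75)² / 84.75 = 1.1217
  sepia-eyed: (38 − 28.25)² / 28.25 = 3.3650
χ² = 1.1217 + 3.3650 = 4.4867 ≈ 4.487
Degrees of freedom = 2 − 1 = 1; critical value at α = 0.05 is 3.841.
Since 4.487 > 3.841, we reject the null hypothesis — the data do not fit the 3:1 ratio.

4.487; not consistent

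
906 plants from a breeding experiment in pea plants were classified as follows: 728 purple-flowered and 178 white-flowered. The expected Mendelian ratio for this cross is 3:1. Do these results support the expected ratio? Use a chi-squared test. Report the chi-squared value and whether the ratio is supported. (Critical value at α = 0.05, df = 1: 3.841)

The 3:1 ratio has 4 parts, so with N = 906 the expected counts are:
  purple-flowered: 906 × 3/4 = 679.5
  white-flowered: 906 × 1/4 = 226.5
χ² = Σ (O − E)² / E
  purple-flowered: (728 − 679.5)² / 679.5 = 3.4617
  white-flowered: (178 − 226.5)² / 226.5 = 10.3852
χ² = 3.4617 + 10.3852 = 13.8469 ≈ 13.847
Degrees of freedom = 2 − 1 = 1; critical value at α = 0.05 is 3.841.
Since 13.847 > 3.841, we reject the null hypothesis — the data do not fit the 3:1 ratio.

13.847; not consistent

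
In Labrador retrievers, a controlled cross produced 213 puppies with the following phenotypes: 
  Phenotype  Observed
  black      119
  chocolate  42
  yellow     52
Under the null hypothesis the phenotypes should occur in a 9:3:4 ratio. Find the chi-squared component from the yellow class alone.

Expected counts for N = 213 under a 9:3:4 ratio (total parts = 16):
  black: 213 × 9/16 = 119.8125
  chocolate: 213 × 3/16 = 39.9375
  yellow: 213 × 4/16 = 53.25
Contribution of yellow: (52 − 53.25)² / 53.25 = 0.0293

0.029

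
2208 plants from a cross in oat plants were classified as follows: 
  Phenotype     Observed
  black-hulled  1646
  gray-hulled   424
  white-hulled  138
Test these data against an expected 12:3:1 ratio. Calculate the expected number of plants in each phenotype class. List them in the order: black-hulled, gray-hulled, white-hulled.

1656, 414, 138

Total ratio parts = 16. Expected numbers out of 2208:
  black-hulled: 2208 × 12/16 = 1656
  gray-hulled: 2208 × 3/16 = 414
  white-hulled: 2208 × 1/16 = 138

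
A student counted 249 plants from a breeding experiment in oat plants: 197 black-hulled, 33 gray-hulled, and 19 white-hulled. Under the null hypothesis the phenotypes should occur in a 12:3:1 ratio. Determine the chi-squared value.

The 12:3:1 ratio has 16 parts, so with N = 249 the expected counts are:
  black-hulled: 249 × 12/16 = 186.75
  gray-hulled: 249 × 3/16 = 46.6875
  white-hulled: 249 × 1/16 = 15.5625
χ² = Σ (O − E)² / E
  black-hulled: (197 − 186.75)² / 186.75 = 0.5626
  gray-hulled: (33 − 46.6875)² / 46.6875 = 4.0128
  white-hulled: (19 − 15.5625)² / 15.5625 = 0.7593
χ² = 0.5626 + 4.0128 + 0.7593 = 5.3347 ≈ 5.335

5.335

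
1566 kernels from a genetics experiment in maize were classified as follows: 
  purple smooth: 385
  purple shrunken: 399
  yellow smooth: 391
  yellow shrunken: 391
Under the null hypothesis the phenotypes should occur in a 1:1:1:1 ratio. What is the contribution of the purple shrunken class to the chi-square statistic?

Total ratio parts = 4. Expected numbers out of 1566:
  purple smooth: 1566 × 1/4 = 391.5
  purple shrunken: 1566 × 1/4 = 391.5
  yellow smooth: 1566 × 1/4 = 391.5
  yellow shrunken: 1566 × 1/4 = 391.5
Contribution of purple shrunken: (399 − 391.5)² / 391.5 = 0.1437

0.144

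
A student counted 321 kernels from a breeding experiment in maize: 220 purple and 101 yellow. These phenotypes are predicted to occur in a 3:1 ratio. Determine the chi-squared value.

7.154

Under the 3:1 hypothesis (Σ ratio = 4, N = 321):
  purple: 321 × 3/4 = 240.75
  yellow: 321 × 1/4 = 80.25
χ² = Σ (O − E)² / E
  purple: (220 − 240.75)² / 240.75 = 1.7884
  yellow: (101 − 80.25)² / 80.25 = 5.3653
χ² = 1.7884 + 5.3653 = 7.1537 ≈ 7.154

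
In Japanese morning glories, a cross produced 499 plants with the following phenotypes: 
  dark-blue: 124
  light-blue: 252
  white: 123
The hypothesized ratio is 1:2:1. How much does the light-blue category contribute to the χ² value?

The 1:2:1 ratio has 4 parts, so with N = 499 the expected counts are:
  dark-blue: 499 × 1/4 = 124.75
  light-blue: 499 × 2/4 = 249.5
  white: 499 × 1/4 = 124.75
Contribution of light-blue: (252 − 249.5)² / 249.5 = 0.0251

0.025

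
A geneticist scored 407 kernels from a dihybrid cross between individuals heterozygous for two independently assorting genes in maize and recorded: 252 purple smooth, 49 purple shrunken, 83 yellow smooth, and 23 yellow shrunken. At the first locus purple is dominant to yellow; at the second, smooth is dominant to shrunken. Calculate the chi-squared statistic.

A dihybrid F₂ with independent assortment and complete dominance at both loci gives a 9:3:3:1 phenotypic ratio.
Under the 9:3:3:1 hypothesis (Σ ratio = 16, N = 407):
  purple smooth: 407 × 9/16 = 228.9375
  purple shrunken: 407 × 3/16 = 76.3125
  yellow smooth: 407 × 3/16 = 76.3125
  yellow shrunken: 407 × 1/16 = 25.4375
χ² = Σ (O − E)² / E
  purple smooth: (252 − 228.9375)² / 228.9375 = 2.3232
  purple shrunken: (49 − 76.3125)² / 76.3125 = 9.7752
  yellow smooth: (83 − 76.3125)² / 76.3125 = 0.5860
  yellow shrunken: (23 − 25.4375)² / 25.4375 = 0.2336
χ² = 2.3232 + 9.7752 + 0.5860 + 0.2336 = 12.918

12.918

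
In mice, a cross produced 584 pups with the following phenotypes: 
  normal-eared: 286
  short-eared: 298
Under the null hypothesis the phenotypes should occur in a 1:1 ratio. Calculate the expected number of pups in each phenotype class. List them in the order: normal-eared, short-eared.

Under the 1:1 hypothesis (Σ ratio = 2, N = 584):
  normal-eared: 584 × 1/2 = 292
  short-eared: 584 × 1/2 = 292

292, 292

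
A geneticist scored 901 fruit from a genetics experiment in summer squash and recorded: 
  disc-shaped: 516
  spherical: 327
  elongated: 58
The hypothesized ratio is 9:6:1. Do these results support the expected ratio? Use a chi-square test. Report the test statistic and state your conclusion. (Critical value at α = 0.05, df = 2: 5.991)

Expected counts for N = 901 under a 9:6:1 ratio (total parts = 16):
  disc-shaped: 901 × 9/16 = 506.8125
  spherical: 901 × 6/16 = 337.875
  elongated: 901 × 1/16 = 56.3125
χ² = Σ (O − E)² / E
  disc-shaped: (516 − 506.8125)² / 506.8125 = 0.1666
  spherical: (327 − 337.875)² / 337.875 = 0.3500
  elongated: (58 − 56.3125)² / 56.3125 = 0.0506
χ² = 0.1666 + 0.3500 + 0.0506 = 0.5672 ≈ 0.567
Degrees of freedom = 3 − 1 = 2; critical value at α = 0.05 is 5.991.
Since 0.567 < 5.991, we fail to reject the null hypothesis — the data are consistent with the 9:6:1 ratio.

0.567; consistent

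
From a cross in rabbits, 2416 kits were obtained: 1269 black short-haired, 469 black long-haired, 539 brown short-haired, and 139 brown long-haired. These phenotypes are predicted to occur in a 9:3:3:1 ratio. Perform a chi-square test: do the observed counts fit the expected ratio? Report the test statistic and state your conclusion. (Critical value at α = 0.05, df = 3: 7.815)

23.806; not consistent

Expected counts for N = 2416 under a 9:3:3:1 ratio (total parts = 16):
  black short-haired: 2416 × 9/16 = 1359
  black long-haired: 2416 × 3/16 = 453
  brown short-haired: 2416 × 3/16 = 453
  brown long-haired: 2416 × 1/16 = 151
χ² = Σ (O − E)² / E
  black short-haired: (1269 − 1359)² / 1359 = 5.9603
  black long-haired: (469 − 453)² / 453 = 0.5651
  brown short-haired: (539 − 453)² / 453 = 16.3267
  brown long-haired: (139 − 151)² / 151 = 0.9536
χ² = 5.9603 + 0.5651 + 16.3267 + 0.9536 = 23.8057 ≈ 23.806
Degrees of freedom = 4 − 1 = 3; critical value at α = 0.05 is 7.815.
Since 23.806 > 7.815, we reject the null hypothesis — the data do not fit the 9:3:3:1 ratio.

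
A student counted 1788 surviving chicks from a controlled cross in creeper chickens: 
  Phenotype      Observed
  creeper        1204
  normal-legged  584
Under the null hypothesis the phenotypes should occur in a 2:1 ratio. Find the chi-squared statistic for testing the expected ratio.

The 2:1 ratio has 3 parts, so with N = 1788 the expected counts are:
  creeper: 1788 × 2/3 = 1192
  normal-legged: 1788 × 1/3 = 596
χ² = Σ (O − E)² / E
  creeper: (1204 − 1192)² / 1192 = 0.1208
  normal-legged: (584 − 596)² / 596 = 0.2416
χ² = 0.1208 + 0.2416 = 0.3624 ≈ 0.362

0.362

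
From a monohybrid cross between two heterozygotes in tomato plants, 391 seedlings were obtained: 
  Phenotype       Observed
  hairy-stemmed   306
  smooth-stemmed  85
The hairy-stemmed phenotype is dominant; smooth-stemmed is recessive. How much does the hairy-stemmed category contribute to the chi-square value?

For a monohybrid cross between heterozygotes with complete dominance, the expected phenotypic ratio is 3:1.
Expected counts for N = 391 under a 3:1 ratio (total parts = 4):
  hairy-stemmed: 391 × 3/4 = 293.25
  smooth-stemmed: 391 × 1/4 = 97.75
Contribution of hairy-stemmed: (306 − 293.25)² / 293.25 = 0.5543

0.554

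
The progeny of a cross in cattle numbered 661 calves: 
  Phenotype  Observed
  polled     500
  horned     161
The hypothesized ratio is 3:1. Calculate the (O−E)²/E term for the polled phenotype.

Total ratio parts = 4. Expected numbers out of 661:
  polled: 661 × 3/4 = 495.75
  horned: 661 × 1/4 = 165.25
Contribution of polled: (500 − 495.75)² / 495.75 = 0.0364

0.036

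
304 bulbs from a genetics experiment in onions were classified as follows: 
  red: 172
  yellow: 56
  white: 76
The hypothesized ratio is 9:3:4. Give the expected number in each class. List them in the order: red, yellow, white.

Total ratio parts = 16. Expected numbers out of 304:
  red: 304 × 9/16 = 171
  yellow: 304 × 3/16 = 57
  white: 304 × 4/16 = 76

171, 57, 76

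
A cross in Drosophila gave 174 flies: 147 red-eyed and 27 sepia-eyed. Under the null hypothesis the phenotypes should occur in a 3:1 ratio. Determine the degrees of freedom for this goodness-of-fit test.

1

A goodness-of-fit test with 2 phenotype classes has df = 2 − 1 = 1.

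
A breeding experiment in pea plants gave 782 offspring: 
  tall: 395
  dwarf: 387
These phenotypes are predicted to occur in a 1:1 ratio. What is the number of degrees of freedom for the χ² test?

A goodness-of-fit test with 2 phenotype classes has df = 2 − 1 = 1.

1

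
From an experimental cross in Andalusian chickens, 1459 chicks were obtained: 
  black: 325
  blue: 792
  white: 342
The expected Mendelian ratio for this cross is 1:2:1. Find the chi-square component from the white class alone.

1.419

The 1:2:1 ratio has 4 parts, so with N = 1459 the expected counts are:
  black: 1459 × 1/4 = 364.75
  blue: 1459 × 2/4 = 729.5
  white: 1459 × 1/4 = 364.75
Contribution of white: (342 − 364.75)² / 364.75 = 1.4190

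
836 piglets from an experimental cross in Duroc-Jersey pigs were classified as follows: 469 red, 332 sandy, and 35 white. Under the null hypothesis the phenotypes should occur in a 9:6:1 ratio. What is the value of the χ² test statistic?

6.790

Under the 9:6:1 hypothesis (Σ ratio = 16, N = 836):
  red: 836 × 9/16 = 470.25
  sandy: 836 × 6/16 = 313.5
  white: 836 × 1/16 = 52.25
χ² = Σ (O − E)² / E
  red: (469 − 470.25)² / 470.25 = 0.0033
  sandy: (332 − 313.5)² / 313.5 = 1.0917
  white: (35 − 52.25)² / 52.25 = 5.6950
χ² = 0.0033 + 1.0917 + 5.6950 = 6.790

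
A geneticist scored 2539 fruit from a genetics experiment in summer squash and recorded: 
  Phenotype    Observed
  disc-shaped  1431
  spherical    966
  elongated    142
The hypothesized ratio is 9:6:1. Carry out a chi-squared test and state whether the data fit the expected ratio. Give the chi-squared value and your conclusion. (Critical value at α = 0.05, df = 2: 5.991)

Under the 9:6:1 hypothesis (Σ ratio = 16, N = 2539):
  disc-shaped: 2539 × 9/16 = 1428.1875
  spherical: 2539 × 6/16 = 952.125
  elongated: 2539 × 1/16 = 158.6875
χ² = Σ (O − E)² / E
  disc-shaped: (1431 − 1428.1875)² / 1428.1875 = 0.0055
  spherical: (966 − 952.125)² / 952.125 = 0.2022
  elongated: (142 − 158.6875)² / 158.6875 = 1.7548
χ² = 0.0055 + 0.2022 + 1.7548 = 1.9625 ≈ 1.963
Degrees of freedom = 3 − 1 = 2; critical value at α = 0.05 is 5.991.
Since 1.963 < 5.991, we fail to reject the null hypothesis — the data are consistent with the 9:6:1 ratio.

1.963; consistent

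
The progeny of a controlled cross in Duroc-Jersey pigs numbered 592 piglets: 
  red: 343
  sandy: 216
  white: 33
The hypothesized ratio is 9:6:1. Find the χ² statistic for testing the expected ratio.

0.895

Expected counts for N = 592 under a 9:6:1 ratio (total parts = 16):
  red: 592 × 9/16 = 333
  sandy: 592 × 6/16 = 222
  white: 592 × 1/16 = 37
χ² = Σ (O − E)² / E
  red: (343 − 333)² / 333 = 0.3003
  sandy: (216 − 222)² / 222 = 0.1622
  white: (33 − 37)² / 37 = 0.4324
χ² = 0.3003 + 0.1622 + 0.4324 = 0.8949 ≈ 0.895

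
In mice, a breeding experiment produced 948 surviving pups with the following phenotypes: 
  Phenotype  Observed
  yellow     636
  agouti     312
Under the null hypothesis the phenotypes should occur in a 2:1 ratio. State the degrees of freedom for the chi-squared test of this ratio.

1

A goodness-of-fit test with 2 phenotype classes has df = 2 − 1 = 1.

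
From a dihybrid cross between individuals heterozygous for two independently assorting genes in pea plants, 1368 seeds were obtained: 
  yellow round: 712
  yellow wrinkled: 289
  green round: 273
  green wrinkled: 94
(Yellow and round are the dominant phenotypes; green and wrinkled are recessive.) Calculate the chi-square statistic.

10.321

A dihybrid F₂ with independent assortment and complete dominance at both loci gives a 9:3:3:1 phenotypic ratio.
Expected counts for N = 1368 under a 9:3:3:1 ratio (total parts = 16):
  yellow round: 1368 × 9/16 = 769.5
  yellow wrinkled: 1368 × 3/16 = 256.5
  green round: 1368 × 3/16 = 256.5
  green wrinkled: 1368 × 1/16 = 85.5
χ² = Σ (O − E)² / E
  yellow round: (712 − 769.5)² / 769.5 = 4.2966
  yellow wrinkled: (289 − 256.5)² / 256.5 = 4.1179
  green round: (273 − 256.5)² / 256.5 = 1.0614
  green wrinkled: (94 − 85.5)² / 85.5 = 0.8450
χ² = 4.2966 + 4.1179 + 1.0614 + 0.8450 = 10.3209 ≈ 10.321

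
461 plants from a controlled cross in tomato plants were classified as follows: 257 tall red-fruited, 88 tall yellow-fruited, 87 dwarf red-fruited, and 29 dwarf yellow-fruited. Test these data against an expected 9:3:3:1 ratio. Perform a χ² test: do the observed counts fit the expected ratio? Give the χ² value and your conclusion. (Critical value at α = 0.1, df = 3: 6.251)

0.054; consistent

The 9:3:3:1 ratio has 16 parts, so with N = 461 the expected counts are:
  tall red-fruited: 461 × 9/16 = 259.3125
  tall yellow-fruited: 461 × 3/16 = 86.4375
  dwarf red-fruited: 461 × 3/16 = 86.4375
  dwarf yellow-fruited: 461 × 1/16 = 28.8125
χ² = Σ (O − E)² / E
  tall red-fruited: (257 − 259.3125)² / 259.3125 = 0.0206
  tall yellow-fruited: (88 − 86.4375)² / 86.4375 = 0.0282
  dwarf red-fruited: (87 − 86.4375)² / 86.4375 = 0.0037
  dwarf yellow-fruited: (29 − 28.8125)² / 28.8125 = 0.0012
χ² = 0.0206 + 0.0282 + 0.0037 + 0.0012 = 0.0537 ≈ 0.054
Degrees of freedom = 4 − 1 = 3; critical value at α = 0.1 is 6.251.
Since 0.054 < 6.251, we fail to reject the null hypothesis — the data are consistent with the 9:3:3:1 ratio.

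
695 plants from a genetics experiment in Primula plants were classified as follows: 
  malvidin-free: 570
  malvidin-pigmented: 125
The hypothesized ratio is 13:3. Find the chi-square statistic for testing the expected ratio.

0.267

Under the 13:3 hypothesis (Σ ratio = 16, N = 695):
  malvidin-free: 695 × 13/16 = 564.6875
  malvidin-pigmented: 695 × 3/16 = 130.3125
χ² = Σ (O − E)² / E
  malvidin-free: (570 − 564.6875)² / 564.6875 = 0.0500
  malvidin-pigmented: (125 − 130.3125)² / 130.3125 = 0.2166
χ² = 0.0500 + 0.2166 = 0.2666 ≈ 0.267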